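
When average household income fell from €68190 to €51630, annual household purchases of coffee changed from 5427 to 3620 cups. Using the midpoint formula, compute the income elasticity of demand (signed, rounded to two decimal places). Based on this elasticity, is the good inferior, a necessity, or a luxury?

%ΔQ = (3620 − 5427)/[( 5427 + 3620)/2] = -1807/4523.5 = -0.399469…
%ΔIncome = (51630 − 68190)/[( 68190 + 51630)/2] = -16560/59910 = -0.276414…
E_income = (-1807/4523.5) / (-16560/59910) = 1.4451…
E_income > 1 ⇒ normal good, luxury.

1.45; luxury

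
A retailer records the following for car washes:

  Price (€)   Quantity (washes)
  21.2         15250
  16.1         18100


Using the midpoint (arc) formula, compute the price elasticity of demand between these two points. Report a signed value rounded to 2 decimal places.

-0.63

%ΔQ = (18100 − 15250) / [(15250 + 18100)/2] = 2850/16675 = 0.170914…
%ΔP = (16.1 − 21.2) / [(21.2 + 16.1)/2] = -5.1/18.65 = -0.273458…
Arc Ed = %ΔQ / %ΔP = (2850/16675) / (-5.1/18.65) = -0.6250…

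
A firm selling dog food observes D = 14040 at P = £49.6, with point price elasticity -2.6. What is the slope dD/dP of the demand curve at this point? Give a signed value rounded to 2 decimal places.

Ed = (dD/dP)·(P/D) ⇒ dD/dP = Ed·D/P = (-2.6)·14040/49.6 = -735.9677…

-735.97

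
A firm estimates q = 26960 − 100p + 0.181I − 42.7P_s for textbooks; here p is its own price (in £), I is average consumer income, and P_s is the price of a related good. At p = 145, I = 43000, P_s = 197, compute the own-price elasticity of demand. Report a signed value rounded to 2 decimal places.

At the given values, q = 26960 − 100(145) + 0.181(43000) − 42.7(197) = 11831.1.
∂q/∂p = −100.
E = (-100) × (145/11831.1) = -1.2255…

-1.23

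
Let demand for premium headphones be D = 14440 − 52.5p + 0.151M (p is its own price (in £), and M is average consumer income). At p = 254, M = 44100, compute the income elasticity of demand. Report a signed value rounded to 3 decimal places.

0.858

At the given values, D = 14440 − 52.5(254) + 0.151(44100) = 7764.1.
∂D/∂M = 0.151.
E = (0.151) × (44100/7764.1) = 0.85767…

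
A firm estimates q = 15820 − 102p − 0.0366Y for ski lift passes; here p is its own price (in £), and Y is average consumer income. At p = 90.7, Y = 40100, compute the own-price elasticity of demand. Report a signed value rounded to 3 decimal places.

-1.814

At the given values, q = 15820 − 102(90.7) − 0.0366(40100) = 5100.94.
∂q/∂p = −102.
E = (-102) × (90.7/5100.94) = -1.81366…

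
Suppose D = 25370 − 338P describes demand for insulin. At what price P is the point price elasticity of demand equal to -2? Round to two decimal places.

50.04

Ed = −338P/(25370 − 338P). Set this equal to -2:
338P = 2·(25370 − 338P) ⇒ 338P(1 + 2) = 2·25370
P = 2·25370 / (338·3) = 50.0394…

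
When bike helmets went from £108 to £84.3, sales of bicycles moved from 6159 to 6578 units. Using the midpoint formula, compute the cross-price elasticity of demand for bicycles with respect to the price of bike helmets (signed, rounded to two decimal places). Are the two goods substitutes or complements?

-0.27; complements

%ΔQ_{bicycles} = (6578 − 6159)/avg = 419/6368.5 = 0.065792…
%ΔP_{bike helmets} = (84.3 − 108)/avg = -23.7/96.15 = -0.246489…
E_cross = (419/6368.5) / (-23.7/96.15) = -0.2669…
E_cross < 0 ⇒ the goods are complements.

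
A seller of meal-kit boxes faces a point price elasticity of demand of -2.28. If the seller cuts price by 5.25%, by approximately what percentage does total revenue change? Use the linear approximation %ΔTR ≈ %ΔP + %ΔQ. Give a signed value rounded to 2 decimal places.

%ΔQ ≈ Ed × %ΔP = (-2.28) × (-5.25%) = +11.9700%
%ΔTR ≈ %ΔP + %ΔQ = (-5.25%) + (+11.9700%) = +6.7200%

+6.72%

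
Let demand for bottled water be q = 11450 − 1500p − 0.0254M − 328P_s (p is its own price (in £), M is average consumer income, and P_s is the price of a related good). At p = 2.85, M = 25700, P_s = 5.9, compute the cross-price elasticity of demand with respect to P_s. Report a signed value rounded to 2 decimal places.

At the given values, q = 11450 − 1500(2.85) − 0.0254(25700) − 328(5.9) = 4587.02.
∂q/∂P_s = -328.
E = (-328) × (5.9/4587.02) = -0.4218…

-0.42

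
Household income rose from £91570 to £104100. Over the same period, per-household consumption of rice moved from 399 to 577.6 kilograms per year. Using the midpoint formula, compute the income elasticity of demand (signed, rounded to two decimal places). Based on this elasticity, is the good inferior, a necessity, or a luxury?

2.86; luxury

%ΔQ = (577.6 − 399)/[( 399 + 577.6)/2] = 178.6/488.3 = 0.365758…
%ΔIncome = (104100 − 91570)/[( 91570 + 104100)/2] = 12530/97835 = 0.128072…
E_income = (178.6/488.3) / (12530/97835) = 2.8558…
E_income > 1 ⇒ normal good, luxury.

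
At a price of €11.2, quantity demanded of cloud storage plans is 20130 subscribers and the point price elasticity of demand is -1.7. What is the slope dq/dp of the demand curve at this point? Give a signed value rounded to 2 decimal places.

-3055.45

Ed = (dq/dp)·(p/q) ⇒ dq/dp = Ed·q/p = (-1.7)·20130/11.2 = -3055.4464…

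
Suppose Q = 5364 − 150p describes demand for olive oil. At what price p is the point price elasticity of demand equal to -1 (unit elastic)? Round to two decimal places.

17.88

Ed = −150p/(5364 − 150p). Set this equal to -1:
150p = 1·(5364 − 150p) ⇒ 150p(1 + 1) = 1·5364
p = 1·5364 / (150·2) = 17.88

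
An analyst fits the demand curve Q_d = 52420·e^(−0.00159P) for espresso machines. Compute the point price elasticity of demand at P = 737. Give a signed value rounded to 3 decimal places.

dQ_d/dP = −0.00159·Q_d = -25.8211. At P = 737, Q_d = 16239.7.
Ed = (dQ_d/dP)·(P/Q_d) = (-25.8211) × (737/16239.7) = -1.17183

-1.172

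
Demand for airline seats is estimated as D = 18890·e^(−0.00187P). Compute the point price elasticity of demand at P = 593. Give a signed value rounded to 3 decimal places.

dD/dP = −0.00187·D = -11.6541. At P = 593, D = 6232.16.
Ed = (dD/dP)·(P/D) = (-11.6541) × (593/6232.16) = -1.10891

-1.109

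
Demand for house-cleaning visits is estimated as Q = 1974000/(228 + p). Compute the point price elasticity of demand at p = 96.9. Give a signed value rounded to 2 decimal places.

dQ/dp = −1974000/(228 + p)² = -18.7003. At p = 96.9, Q = 6075.72.
Ed = (dQ/dp)·(p/Q) = (-18.7003) × (96.9/6075.72) = -0.2982…

-0.30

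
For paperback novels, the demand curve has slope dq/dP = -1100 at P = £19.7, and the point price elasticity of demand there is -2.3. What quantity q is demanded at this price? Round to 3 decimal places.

9421.739

Ed = (dq/dP)·(P/q) ⇒ q = (dq/dP)·P/Ed = (-1100)·19.7/(-2.3) = 9421.73913…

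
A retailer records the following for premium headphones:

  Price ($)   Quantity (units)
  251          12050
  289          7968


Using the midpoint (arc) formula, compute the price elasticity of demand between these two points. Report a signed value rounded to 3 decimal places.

%ΔQ = (7968 − 12050) / [(12050 + 7968)/2] = -4082/10009 = -0.407832…
%ΔP = (289 − 251) / [(251 + 289)/2] = 38/270 = 0.140740…
Arc Ed = %ΔQ / %ΔP = (-4082/10009) / (38/270) = -2.89776…

-2.898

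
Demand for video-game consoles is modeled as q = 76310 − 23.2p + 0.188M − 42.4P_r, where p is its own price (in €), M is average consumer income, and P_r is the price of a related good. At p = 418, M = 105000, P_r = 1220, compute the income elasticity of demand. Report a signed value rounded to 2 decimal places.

At the given values, q = 76310 − 23.2(418) + 0.188(105000) − 42.4(1220) = 34624.4.
∂q/∂M = 0.188.
E = (0.188) × (105000/34624.4) = 0.5701…

0.57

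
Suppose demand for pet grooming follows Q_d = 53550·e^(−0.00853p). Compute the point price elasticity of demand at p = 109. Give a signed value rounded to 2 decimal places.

dQ_d/dp = −0.00853·Q_d = -180.266. At p = 109, Q_d = 21133.2.
Ed = (dQ_d/dp)·(p/Q_d) = (-180.266) × (109/21133.2) = -0.9297…

-0.93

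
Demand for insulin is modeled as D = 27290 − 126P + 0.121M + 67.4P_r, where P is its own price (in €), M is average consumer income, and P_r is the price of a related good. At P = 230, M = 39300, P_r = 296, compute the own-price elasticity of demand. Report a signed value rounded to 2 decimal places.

-1.26

At the given values, D = 27290 − 126(230) + 0.121(39300) + 67.4(296) = 23015.7.
∂D/∂P = −126.
E = (-126) × (230/23015.7) = -1.2591…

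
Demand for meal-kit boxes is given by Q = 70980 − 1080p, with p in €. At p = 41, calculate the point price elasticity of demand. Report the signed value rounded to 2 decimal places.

dQ/dp = −1080. At p = 41, Q = 70980 − 1080(41) = 26700.
Ed = (dQ/dp)·(p/Q) = −1080 × (41/26700) = -1.6584…

-1.66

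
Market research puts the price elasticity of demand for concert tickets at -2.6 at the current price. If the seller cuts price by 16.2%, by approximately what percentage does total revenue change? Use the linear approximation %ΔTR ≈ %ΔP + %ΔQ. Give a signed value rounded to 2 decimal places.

+25.92%

%ΔQ ≈ Ed × %ΔP = (-2.6) × (-16.2%) = +42.1200%
%ΔTR ≈ %ΔP + %ΔQ = (-16.2%) + (+42.1200%) = +25.9200%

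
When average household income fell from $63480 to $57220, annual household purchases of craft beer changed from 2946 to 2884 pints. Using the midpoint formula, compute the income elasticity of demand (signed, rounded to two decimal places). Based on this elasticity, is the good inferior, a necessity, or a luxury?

%ΔQ = (2884 − 2946)/[( 2946 + 2884)/2] = -62/2915 = -0.021269…
%ΔIncome = (57220 − 63480)/[( 63480 + 57220)/2] = -6260/60350 = -0.103728…
E_income = (-62/2915) / (-6260/60350) = 0.2050…
0 < E_income < 1 ⇒ normal good, necessity.

0.21; necessity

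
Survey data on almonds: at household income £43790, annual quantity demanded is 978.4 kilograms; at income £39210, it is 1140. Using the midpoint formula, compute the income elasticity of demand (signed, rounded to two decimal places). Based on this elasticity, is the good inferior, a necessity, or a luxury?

-1.38; inferior

%ΔQ = (1140 − 978.4)/[( 978.4 + 1140)/2] = 161.6/1059.2 = 0.152567…
%ΔIncome = (39210 − 43790)/[( 43790 + 39210)/2] = -4580/41500 = -0.110361…
E_income = (161.6/1059.2) / (-4580/41500) = -1.3824…
E_income < 0 ⇒ inferior good.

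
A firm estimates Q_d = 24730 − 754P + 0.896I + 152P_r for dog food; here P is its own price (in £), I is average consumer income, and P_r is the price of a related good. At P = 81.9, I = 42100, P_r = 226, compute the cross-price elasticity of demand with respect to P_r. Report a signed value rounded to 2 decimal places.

0.98

At the given values, Q_d = 24730 − 754(81.9) + 0.896(42100) + 152(226) = 35051.
∂Q_d/∂P_r = 152.
E = (152) × (226/35051) = 0.9800…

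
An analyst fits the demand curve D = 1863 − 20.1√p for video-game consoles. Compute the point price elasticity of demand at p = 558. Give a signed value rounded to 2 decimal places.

dD/dp = −20.1/(2√p) = -0.42545. At p = 558, D = 1388.2.
Ed = (dD/dp)·(p/D) = (-0.42545) × (558/1388.2) = -0.1710…

-0.17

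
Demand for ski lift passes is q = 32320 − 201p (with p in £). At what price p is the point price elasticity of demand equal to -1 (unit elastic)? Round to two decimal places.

80.40

Ed = −201p/(32320 − 201p). Set this equal to -1:
201p = 1·(32320 − 201p) ⇒ 201p(1 + 1) = 1·32320
p = 1·32320 / (201·2) = 80.3980…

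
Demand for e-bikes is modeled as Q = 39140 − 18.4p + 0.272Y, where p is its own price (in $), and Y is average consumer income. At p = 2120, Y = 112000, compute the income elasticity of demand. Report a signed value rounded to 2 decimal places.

1.00

At the given values, Q = 39140 − 18.4(2120) + 0.272(112000) = 30596.
∂Q/∂Y = 0.272.
E = (0.272) × (112000/30596) = 0.9956…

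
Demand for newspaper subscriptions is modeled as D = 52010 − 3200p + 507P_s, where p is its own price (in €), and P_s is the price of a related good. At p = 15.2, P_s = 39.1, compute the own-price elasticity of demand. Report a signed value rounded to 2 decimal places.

-2.10

At the given values, D = 52010 − 3200(15.2) + 507(39.1) = 23193.7.
∂D/∂p = −3200.
E = (-3200) × (15.2/23193.7) = -2.0971…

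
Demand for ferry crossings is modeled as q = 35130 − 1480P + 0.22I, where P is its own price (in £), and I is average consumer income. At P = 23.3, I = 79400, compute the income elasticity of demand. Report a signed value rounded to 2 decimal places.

0.96

At the given values, q = 35130 − 1480(23.3) + 0.22(79400) = 18114.
∂q/∂I = 0.22.
E = (0.22) × (79400/18114) = 0.9643…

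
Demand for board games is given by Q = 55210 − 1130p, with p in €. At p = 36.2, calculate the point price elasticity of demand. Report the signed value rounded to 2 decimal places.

dQ/dp = −1130. At p = 36.2, Q = 55210 − 1130(36.2) = 14304.
Ed = (dQ/dp)·(p/Q) = −1130 × (36.2/14304) = -2.8597…

-2.86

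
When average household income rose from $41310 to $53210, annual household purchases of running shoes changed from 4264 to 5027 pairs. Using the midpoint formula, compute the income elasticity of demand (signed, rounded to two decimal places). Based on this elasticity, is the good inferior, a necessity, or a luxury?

%ΔQ = (5027 − 4264)/[( 4264 + 5027)/2] = 763/4645.5 = 0.164244…
%ΔIncome = (53210 − 41310)/[( 41310 + 53210)/2] = 11900/47260 = 0.251798…
E_income = (763/4645.5) / (11900/47260) = 0.6522…
0 < E_income < 1 ⇒ normal good, necessity.

0.65; necessity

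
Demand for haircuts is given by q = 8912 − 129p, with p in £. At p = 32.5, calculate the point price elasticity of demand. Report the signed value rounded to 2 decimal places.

dq/dp = −129. At p = 32.5, q = 8912 − 129(32.5) = 4719.5.
Ed = (dq/dp)·(p/q) = −129 × (32.5/4719.5) = -0.8883…

-0.89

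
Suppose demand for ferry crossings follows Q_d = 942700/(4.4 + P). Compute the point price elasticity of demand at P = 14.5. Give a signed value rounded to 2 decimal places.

-0.77

dQ_d/dP = −942700/(4.4 + P)² = -2639.06. At P = 14.5, Q_d = 49878.3.
Ed = (dQ_d/dP)·(P/Q_d) = (-2639.06) × (14.5/49878.3) = -0.7671…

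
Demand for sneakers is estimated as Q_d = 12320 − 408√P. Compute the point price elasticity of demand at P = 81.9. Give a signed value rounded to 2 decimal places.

dQ_d/dP = −408/(2√P) = -22.5418. At P = 81.9, Q_d = 8627.66.
Ed = (dQ_d/dP)·(P/Q_d) = (-22.5418) × (81.9/8627.66) = -0.2139…

-0.21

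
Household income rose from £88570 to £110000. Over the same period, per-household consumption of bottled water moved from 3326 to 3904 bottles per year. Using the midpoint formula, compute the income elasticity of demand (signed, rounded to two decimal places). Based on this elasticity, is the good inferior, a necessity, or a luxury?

%ΔQ = (3904 − 3326)/[( 3326 + 3904)/2] = 578/3615 = 0.159889…
%ΔIncome = (110000 − 88570)/[( 88570 + 110000)/2] = 21430/99285 = 0.215843…
E_income = (578/3615) / (21430/99285) = 0.7407…
0 < E_income < 1 ⇒ normal good, necessity.

0.74; necessity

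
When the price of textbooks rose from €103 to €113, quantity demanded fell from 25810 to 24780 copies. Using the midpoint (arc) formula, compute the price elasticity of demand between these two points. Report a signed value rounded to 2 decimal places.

-0.44

%ΔQ = (24780 − 25810) / [(25810 + 24780)/2] = -1030/25295 = -0.040719…
%ΔP = (113 − 103) / [(103 + 113)/2] = 10/108 = 0.092592…
Arc Ed = %ΔQ / %ΔP = (-1030/25295) / (10/108) = -0.4397…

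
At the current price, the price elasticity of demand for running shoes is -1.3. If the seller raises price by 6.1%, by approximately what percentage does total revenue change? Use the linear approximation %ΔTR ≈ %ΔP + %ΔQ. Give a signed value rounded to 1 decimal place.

-1.8%

%ΔQ ≈ Ed × %ΔP = (-1.3) × (+6.1%) = -7.9300%
%ΔTR ≈ %ΔP + %ΔQ = (+6.1%) + (-7.9300%) = -1.8300%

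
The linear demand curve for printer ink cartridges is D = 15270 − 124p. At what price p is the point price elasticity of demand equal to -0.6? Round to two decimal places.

Ed = −124p/(15270 − 124p). Set this equal to -0.6:
124p = 0.6·(15270 − 124p) ⇒ 124p(1 + 0.6) = 0.6·15270
p = 0.6·15270 / (124·1.6) = 46.1794…

46.18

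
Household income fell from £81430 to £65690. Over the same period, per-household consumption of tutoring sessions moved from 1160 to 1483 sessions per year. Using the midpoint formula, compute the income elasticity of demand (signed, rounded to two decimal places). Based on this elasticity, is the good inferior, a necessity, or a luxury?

-1.14; inferior

%ΔQ = (1483 − 1160)/[( 1160 + 1483)/2] = 323/1321.5 = 0.244419…
%ΔIncome = (65690 − 81430)/[( 81430 + 65690)/2] = -15740/73560 = -0.213974…
E_income = (323/1321.5) / (-15740/73560) = -1.1422…
E_income < 0 ⇒ inferior good.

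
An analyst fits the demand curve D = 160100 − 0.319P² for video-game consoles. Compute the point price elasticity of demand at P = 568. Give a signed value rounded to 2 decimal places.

-3.60

dD/dP = −2·0.319·P = -362.384. At P = 568, D = 57182.944.
Ed = (dD/dP)·(P/D) = (-362.384) × (568/57182.944) = -3.5995…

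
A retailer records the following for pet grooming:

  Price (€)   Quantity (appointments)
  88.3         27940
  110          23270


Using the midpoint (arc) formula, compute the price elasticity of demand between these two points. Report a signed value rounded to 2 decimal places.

-0.83

%ΔQ = (23270 − 27940) / [(27940 + 23270)/2] = -4670/25605 = -0.182386…
%ΔP = (110 − 88.3) / [(88.3 + 110)/2] = 21.7/99.15 = 0.218860…
Arc Ed = %ΔQ / %ΔP = (-4670/25605) / (21.7/99.15) = -0.8333…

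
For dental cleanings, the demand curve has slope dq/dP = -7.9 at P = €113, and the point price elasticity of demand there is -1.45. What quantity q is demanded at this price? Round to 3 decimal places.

Ed = (dq/dP)·(P/q) ⇒ q = (dq/dP)·P/Ed = (-7.9)·113/(-1.45) = 615.65517…

615.655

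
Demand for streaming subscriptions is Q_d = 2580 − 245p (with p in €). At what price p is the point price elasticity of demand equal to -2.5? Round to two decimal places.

Ed = −245p/(2580 − 245p). Set this equal to -2.5:
245p = 2.5·(2580 − 245p) ⇒ 245p(1 + 2.5) = 2.5·2580
p = 2.5·2580 / (245·3.5) = 7.5218…

7.52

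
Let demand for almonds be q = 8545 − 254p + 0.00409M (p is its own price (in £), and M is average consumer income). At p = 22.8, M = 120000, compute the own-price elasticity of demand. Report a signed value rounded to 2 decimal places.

At the given values, q = 8545 − 254(22.8) + 0.00409(120000) = 3244.6.
∂q/∂p = −254.
E = (-254) × (22.8/3244.6) = -1.7848…

-1.78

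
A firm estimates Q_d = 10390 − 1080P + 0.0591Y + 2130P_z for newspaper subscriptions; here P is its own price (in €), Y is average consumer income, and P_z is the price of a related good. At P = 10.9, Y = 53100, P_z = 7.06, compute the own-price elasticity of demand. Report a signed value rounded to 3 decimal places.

-0.701

At the given values, Q_d = 10390 − 1080(10.9) + 0.0591(53100) + 2130(7.06) = 16794.01.
∂Q_d/∂P = −1080.
E = (-1080) × (10.9/16794.01) = -0.70096…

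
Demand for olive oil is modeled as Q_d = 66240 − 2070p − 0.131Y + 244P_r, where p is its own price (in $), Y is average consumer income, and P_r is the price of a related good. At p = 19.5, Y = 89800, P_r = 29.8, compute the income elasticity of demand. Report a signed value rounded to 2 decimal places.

At the given values, Q_d = 66240 − 2070(19.5) − 0.131(89800) + 244(29.8) = 21382.4.
∂Q_d/∂Y = -0.131.
E = (-0.131) × (89800/21382.4) = -0.5501…

-0.55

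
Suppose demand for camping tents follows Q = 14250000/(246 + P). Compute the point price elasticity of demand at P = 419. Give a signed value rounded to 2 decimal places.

dQ/dP = −14250000/(246 + P)² = -32.2234. At P = 419, Q = 21428.6.
Ed = (dQ/dP)·(P/Q) = (-32.2234) × (419/21428.6) = -0.6300…

-0.63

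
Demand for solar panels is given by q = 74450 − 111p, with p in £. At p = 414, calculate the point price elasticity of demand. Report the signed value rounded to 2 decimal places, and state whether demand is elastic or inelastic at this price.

dq/dp = −111. At p = 414, q = 74450 − 111(414) = 28496.
Ed = (dq/dp)·(p/q) = −111 × (414/28496) = -1.6126…
|Ed| = 1.61 > 1, so demand is elastic.

-1.61; elastic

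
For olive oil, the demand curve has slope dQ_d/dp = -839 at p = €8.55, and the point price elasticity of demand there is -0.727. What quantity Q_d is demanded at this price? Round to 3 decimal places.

Ed = (dQ_d/dp)·(p/Q_d) ⇒ Q_d = (dQ_d/dp)·p/Ed = (-839)·8.55/(-0.727) = 9867.19394…

9867.194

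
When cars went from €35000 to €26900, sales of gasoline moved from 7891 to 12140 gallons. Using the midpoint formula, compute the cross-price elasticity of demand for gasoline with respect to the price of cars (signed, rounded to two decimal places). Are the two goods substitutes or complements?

%ΔQ_{gasoline} = (12140 − 7891)/avg = 4249/10015.5 = 0.424242…
%ΔP_{cars} = (26900 − 35000)/avg = -8100/30950 = -0.261712…
E_cross = (4249/10015.5) / (-8100/30950) = -1.6210…
E_cross < 0 ⇒ the goods are complements.

-1.62; complements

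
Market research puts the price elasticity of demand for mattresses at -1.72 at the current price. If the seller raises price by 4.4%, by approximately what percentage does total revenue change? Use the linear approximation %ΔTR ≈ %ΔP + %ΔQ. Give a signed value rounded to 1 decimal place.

-3.2%

%ΔQ ≈ Ed × %ΔP = (-1.72) × (+4.4%) = -7.5680%
%ΔTR ≈ %ΔP + %ΔQ = (+4.4%) + (-7.5680%) = -3.1680%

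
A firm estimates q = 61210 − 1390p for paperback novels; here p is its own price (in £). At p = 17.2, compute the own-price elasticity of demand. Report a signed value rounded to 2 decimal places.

-0.64

At the given values, q = 61210 − 1390(17.2) = 37302.
∂q/∂p = −1390.
E = (-1390) × (17.2/37302) = -0.6409…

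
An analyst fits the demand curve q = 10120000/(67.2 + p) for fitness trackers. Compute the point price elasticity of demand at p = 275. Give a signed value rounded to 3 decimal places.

-0.804

dq/dp = −10120000/(67.2 + p)² = -86.4212. At p = 275, q = 29573.3.
Ed = (dq/dp)·(p/q) = (-86.4212) × (275/29573.3) = -0.80362…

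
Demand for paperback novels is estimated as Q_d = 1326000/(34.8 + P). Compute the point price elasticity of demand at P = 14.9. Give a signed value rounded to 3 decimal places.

dQ_d/dP = −1326000/(34.8 + P)² = -536.823. At P = 14.9, Q_d = 26680.1.
Ed = (dQ_d/dP)·(P/Q_d) = (-536.823) × (14.9/26680.1) = -0.29979…

-0.300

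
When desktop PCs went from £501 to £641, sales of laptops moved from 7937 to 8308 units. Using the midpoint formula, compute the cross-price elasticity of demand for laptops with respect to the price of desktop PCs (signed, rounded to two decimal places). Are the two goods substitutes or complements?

0.19; substitutes

%ΔQ_{laptops} = (8308 − 7937)/avg = 371/8122.5 = 0.045675…
%ΔP_{desktop PCs} = (641 − 501)/avg = 140/571 = 0.245183…
E_cross = (371/8122.5) / (140/571) = 0.1862…
E_cross > 0 ⇒ the goods are substitutes.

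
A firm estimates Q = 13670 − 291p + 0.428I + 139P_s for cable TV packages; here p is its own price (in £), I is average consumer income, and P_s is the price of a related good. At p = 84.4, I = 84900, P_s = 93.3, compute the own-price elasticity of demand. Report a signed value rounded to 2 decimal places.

-0.64

At the given values, Q = 13670 − 291(84.4) + 0.428(84900) + 139(93.3) = 38415.5.
∂Q/∂p = −291.
E = (-291) × (84.4/38415.5) = -0.6393…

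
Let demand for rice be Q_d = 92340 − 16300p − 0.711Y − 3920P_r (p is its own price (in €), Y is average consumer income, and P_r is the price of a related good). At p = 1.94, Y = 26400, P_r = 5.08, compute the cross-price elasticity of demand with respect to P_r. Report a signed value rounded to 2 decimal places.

At the given values, Q_d = 92340 − 16300(1.94) − 0.711(26400) − 3920(5.08) = 22034.
∂Q_d/∂P_r = -3920.
E = (-3920) × (5.08/22034) = -0.9037…

-0.90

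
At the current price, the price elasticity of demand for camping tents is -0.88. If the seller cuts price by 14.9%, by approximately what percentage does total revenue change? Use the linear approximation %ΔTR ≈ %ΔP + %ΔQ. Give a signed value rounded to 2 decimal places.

%ΔQ ≈ Ed × %ΔP = (-0.88) × (-14.9%) = +13.1120%
%ΔTR ≈ %ΔP + %ΔQ = (-14.9%) + (+13.1120%) = -1.7880%

-1.79%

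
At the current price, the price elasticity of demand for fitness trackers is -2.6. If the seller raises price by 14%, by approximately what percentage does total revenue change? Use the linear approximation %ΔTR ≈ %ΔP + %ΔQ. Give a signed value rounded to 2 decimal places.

%ΔQ ≈ Ed × %ΔP = (-2.6) × (+14%) = -36.4000%
%ΔTR ≈ %ΔP + %ΔQ = (+14%) + (-36.4000%) = -22.4000%

-22.40%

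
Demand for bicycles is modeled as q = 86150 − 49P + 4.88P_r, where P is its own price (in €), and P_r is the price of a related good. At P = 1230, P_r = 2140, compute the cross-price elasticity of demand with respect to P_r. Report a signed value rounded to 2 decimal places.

0.29

At the given values, q = 86150 − 49(1230) + 4.88(2140) = 36323.2.
∂q/∂P_r = 4.88.
E = (4.88) × (2140/36323.2) = 0.2875…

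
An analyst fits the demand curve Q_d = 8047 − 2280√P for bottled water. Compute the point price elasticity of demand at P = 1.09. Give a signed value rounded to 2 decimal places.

dQ_d/dP = −2280/(2√P) = -1091.92. At P = 1.09, Q_d = 5666.61.
Ed = (dQ_d/dP)·(P/Q_d) = (-1091.92) × (1.09/5666.61) = -0.2100…

-0.21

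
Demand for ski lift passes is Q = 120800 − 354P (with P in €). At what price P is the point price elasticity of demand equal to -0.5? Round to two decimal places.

113.75

Ed = −354P/(120800 − 354P). Set this equal to -0.5:
354P = 0.5·(120800 − 354P) ⇒ 354P(1 + 0.5) = 0.5·120800
P = 0.5·120800 / (354·1.5) = 113.7476…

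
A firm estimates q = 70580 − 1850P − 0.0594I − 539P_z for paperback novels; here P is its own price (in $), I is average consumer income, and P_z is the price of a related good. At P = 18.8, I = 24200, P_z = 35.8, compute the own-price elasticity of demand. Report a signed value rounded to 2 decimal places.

-2.31

At the given values, q = 70580 − 1850(18.8) − 0.0594(24200) − 539(35.8) = 15066.32.
∂q/∂P = −1850.
E = (-1850) × (18.8/15066.32) = -2.3084…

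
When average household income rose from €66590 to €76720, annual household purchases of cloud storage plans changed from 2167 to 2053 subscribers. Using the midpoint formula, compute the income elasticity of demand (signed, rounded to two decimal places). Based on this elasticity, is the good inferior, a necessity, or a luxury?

-0.38; inferior

%ΔQ = (2053 − 2167)/[( 2167 + 2053)/2] = -114/2110 = -0.054028…
%ΔIncome = (76720 − 66590)/[( 66590 + 76720)/2] = 10130/71655 = 0.141371…
E_income = (-114/2110) / (10130/71655) = -0.3821…
E_income < 0 ⇒ inferior good.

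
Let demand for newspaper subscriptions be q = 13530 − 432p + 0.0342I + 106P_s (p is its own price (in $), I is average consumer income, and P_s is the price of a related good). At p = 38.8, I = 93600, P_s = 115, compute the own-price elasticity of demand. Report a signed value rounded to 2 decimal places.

At the given values, q = 13530 − 432(38.8) + 0.0342(93600) + 106(115) = 12159.52.
∂q/∂p = −432.
E = (-432) × (38.8/12159.52) = -1.3784…

-1.38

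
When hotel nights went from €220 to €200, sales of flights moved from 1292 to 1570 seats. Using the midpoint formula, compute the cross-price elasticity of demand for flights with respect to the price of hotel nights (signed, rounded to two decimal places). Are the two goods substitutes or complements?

-2.04; complements

%ΔQ_{flights} = (1570 − 1292)/avg = 278/1431 = 0.194269…
%ΔP_{hotel nights} = (200 − 220)/avg = -20/210 = -0.095238…
E_cross = (278/1431) / (-20/210) = -2.0398…
E_cross < 0 ⇒ the goods are complements.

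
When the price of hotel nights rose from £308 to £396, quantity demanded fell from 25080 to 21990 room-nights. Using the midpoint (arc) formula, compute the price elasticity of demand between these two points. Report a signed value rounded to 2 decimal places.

%ΔQ = (21990 − 25080) / [(25080 + 21990)/2] = -3090/23535 = -0.131293…
%ΔP = (396 − 308) / [(308 + 396)/2] = 88/352 = 0.25
Arc Ed = %ΔQ / %ΔP = (-3090/23535) / (88/352) = -0.5251…

-0.53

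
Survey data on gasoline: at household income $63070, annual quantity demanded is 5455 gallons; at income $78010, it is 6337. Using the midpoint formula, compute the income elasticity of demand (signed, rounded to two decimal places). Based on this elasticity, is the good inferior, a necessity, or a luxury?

%ΔQ = (6337 − 5455)/[( 5455 + 6337)/2] = 882/5896 = 0.149592…
%ΔIncome = (78010 − 63070)/[( 63070 + 78010)/2] = 14940/70540 = 0.211794…
E_income = (882/5896) / (14940/70540) = 0.7063…
0 < E_income < 1 ⇒ normal good, necessity.

0.71; necessity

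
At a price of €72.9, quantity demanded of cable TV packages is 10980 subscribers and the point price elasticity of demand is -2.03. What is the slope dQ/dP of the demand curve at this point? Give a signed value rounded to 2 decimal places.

-305.75

Ed = (dQ/dP)·(P/Q) ⇒ dQ/dP = Ed·Q/P = (-2.03)·10980/72.9 = -305.7530…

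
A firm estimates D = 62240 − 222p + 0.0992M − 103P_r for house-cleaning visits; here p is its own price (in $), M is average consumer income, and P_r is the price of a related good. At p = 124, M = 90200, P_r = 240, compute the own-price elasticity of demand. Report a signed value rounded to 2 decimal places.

-1.45

At the given values, D = 62240 − 222(124) + 0.0992(90200) − 103(240) = 18939.84.
∂D/∂p = −222.
E = (-222) × (124/18939.84) = -1.4534…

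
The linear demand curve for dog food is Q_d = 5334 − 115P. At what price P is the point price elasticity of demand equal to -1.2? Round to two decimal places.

Ed = −115P/(5334 − 115P). Set this equal to -1.2:
115P = 1.2·(5334 − 115P) ⇒ 115P(1 + 1.2) = 1.2·5334
P = 1.2·5334 / (115·2.2) = 25.2996…

25.30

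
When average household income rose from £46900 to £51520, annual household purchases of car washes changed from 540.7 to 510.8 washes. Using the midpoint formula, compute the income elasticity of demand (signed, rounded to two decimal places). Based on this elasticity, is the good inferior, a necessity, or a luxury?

%ΔQ = (510.8 − 540.7)/[( 540.7 + 510.8)/2] = -29.9/525.75 = -0.056871…
%ΔIncome = (51520 − 46900)/[( 46900 + 51520)/2] = 4620/49210 = 0.093883…
E_income = (-29.9/525.75) / (4620/49210) = -0.6057…
E_income < 0 ⇒ inferior good.

-0.61; inferior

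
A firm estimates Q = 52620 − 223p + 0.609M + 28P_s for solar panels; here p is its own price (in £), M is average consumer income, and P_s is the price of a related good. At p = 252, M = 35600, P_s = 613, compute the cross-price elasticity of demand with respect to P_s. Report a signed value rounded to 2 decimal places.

At the given values, Q = 52620 − 223(252) + 0.609(35600) + 28(613) = 35268.4.
∂Q/∂P_s = 28.
E = (28) × (613/35268.4) = 0.4866…

0.49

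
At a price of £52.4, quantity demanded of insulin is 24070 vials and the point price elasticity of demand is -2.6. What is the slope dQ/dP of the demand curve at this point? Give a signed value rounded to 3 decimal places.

-1194.313

Ed = (dQ/dP)·(P/Q) ⇒ dQ/dP = Ed·Q/P = (-2.6)·24070/52.4 = -1194.31297…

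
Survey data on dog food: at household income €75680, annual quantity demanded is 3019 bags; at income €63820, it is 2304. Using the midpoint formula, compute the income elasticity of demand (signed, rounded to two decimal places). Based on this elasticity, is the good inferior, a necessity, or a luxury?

1.58; luxury

%ΔQ = (2304 − 3019)/[( 3019 + 2304)/2] = -715/2661.5 = -0.268645…
%ΔIncome = (63820 − 75680)/[( 75680 + 63820)/2] = -11860/69750 = -0.170035…
E_income = (-715/2661.5) / (-11860/69750) = 1.5799…
E_income > 1 ⇒ normal good, luxury.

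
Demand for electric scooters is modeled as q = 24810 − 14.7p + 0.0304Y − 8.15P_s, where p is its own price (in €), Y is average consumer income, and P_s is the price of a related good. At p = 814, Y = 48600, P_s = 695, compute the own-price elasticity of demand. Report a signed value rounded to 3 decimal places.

At the given values, q = 24810 − 14.7(814) + 0.0304(48600) − 8.15(695) = 8657.39.
∂q/∂p = −14.7.
E = (-14.7) × (814/8657.39) = -1.38214…

-1.382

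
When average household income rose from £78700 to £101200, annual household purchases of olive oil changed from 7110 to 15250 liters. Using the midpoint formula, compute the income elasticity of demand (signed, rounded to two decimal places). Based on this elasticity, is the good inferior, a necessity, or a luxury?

%ΔQ = (15250 − 7110)/[( 7110 + 15250)/2] = 8140/11180 = 0.728085…
%ΔIncome = (101200 − 78700)/[( 78700 + 101200)/2] = 22500/89950 = 0.250138…
E_income = (8140/11180) / (22500/89950) = 2.9107…
E_income > 1 ⇒ normal good, luxury.

2.91; luxury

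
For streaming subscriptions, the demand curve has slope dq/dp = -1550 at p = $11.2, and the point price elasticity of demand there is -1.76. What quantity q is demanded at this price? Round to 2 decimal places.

Ed = (dq/dp)·(p/q) ⇒ q = (dq/dp)·p/Ed = (-1550)·11.2/(-1.76) = 9863.6363…

9863.64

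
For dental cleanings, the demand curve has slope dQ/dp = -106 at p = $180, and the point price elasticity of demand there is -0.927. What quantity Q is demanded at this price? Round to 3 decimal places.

20582.524

Ed = (dQ/dp)·(p/Q) ⇒ Q = (dQ/dp)·p/Ed = (-106)·180/(-0.927) = 20582.52427…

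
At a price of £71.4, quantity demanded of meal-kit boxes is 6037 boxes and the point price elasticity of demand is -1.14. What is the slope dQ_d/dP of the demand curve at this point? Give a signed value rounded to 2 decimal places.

Ed = (dQ_d/dP)·(P/Q_d) ⇒ dQ_d/dP = Ed·Q_d/P = (-1.14)·6037/71.4 = -96.3890…

-96.39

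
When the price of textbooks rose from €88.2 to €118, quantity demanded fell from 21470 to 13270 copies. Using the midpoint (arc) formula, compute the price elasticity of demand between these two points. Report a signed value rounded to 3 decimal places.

%ΔQ = (13270 − 21470) / [(21470 + 13270)/2] = -8200/17370 = -0.472078…
%ΔP = (118 − 88.2) / [(88.2 + 118)/2] = 29.8/103.1 = 0.289039…
Arc Ed = %ΔQ / %ΔP = (-8200/17370) / (29.8/103.1) = -1.63326…

-1.633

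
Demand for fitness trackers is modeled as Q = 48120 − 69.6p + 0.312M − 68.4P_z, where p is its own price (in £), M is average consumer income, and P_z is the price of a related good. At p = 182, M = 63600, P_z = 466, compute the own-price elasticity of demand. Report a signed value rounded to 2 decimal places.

-0.54

At the given values, Q = 48120 − 69.6(182) + 0.312(63600) − 68.4(466) = 23421.6.
∂Q/∂p = −69.6.
E = (-69.6) × (182/23421.6) = -0.5408…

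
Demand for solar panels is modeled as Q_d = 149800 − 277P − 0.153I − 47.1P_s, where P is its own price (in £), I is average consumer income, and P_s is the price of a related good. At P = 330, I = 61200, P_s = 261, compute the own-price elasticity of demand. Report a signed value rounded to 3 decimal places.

-2.488

At the given values, Q_d = 149800 − 277(330) − 0.153(61200) − 47.1(261) = 36733.3.
∂Q_d/∂P = −277.
E = (-277) × (330/36733.3) = -2.48847…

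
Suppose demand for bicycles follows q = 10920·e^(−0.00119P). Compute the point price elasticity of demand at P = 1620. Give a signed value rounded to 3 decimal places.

-1.928

dq/dP = −0.00119·q = -1.89033. At P = 1620, q = 1588.51.
Ed = (dq/dP)·(P/q) = (-1.89033) × (1620/1588.51) = -1.9278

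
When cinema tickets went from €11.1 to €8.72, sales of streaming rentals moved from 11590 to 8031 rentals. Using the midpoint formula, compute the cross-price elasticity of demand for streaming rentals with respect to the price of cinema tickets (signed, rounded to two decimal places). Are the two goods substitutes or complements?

1.51; substitutes

%ΔQ_{streaming rentals} = (8031 − 11590)/avg = -3559/9810.5 = -0.362774…
%ΔP_{cinema tickets} = (8.72 − 11.1)/avg = -2.38/9.91 = -0.240161…
E_cross = (-3559/9810.5) / (-2.38/9.91) = 1.5105…
E_cross > 0 ⇒ the goods are substitutes.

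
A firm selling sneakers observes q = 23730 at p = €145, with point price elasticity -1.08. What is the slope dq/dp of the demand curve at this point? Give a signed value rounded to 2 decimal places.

-176.75

Ed = (dq/dp)·(p/q) ⇒ dq/dp = Ed·q/p = (-1.08)·23730/145 = -176.7475…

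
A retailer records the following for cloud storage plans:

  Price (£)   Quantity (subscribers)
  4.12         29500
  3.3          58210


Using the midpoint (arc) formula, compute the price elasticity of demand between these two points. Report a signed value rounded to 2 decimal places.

-2.96

%ΔQ = (58210 − 29500) / [(29500 + 58210)/2] = 28710/43855 = 0.654657…
%ΔP = (3.3 − 4.12) / [(4.12 + 3.3)/2] = -0.82/3.71 = -0.221024…
Arc Ed = %ΔQ / %ΔP = (28710/43855) / (-0.82/3.71) = -2.9619…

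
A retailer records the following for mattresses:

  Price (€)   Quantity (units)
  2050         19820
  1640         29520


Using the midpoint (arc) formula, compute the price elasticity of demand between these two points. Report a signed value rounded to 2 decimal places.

%ΔQ = (29520 − 19820) / [(19820 + 29520)/2] = 9700/24670 = 0.393190…
%ΔP = (1640 − 2050) / [(2050 + 1640)/2] = -410/1845 = -0.222222…
Arc Ed = %ΔQ / %ΔP = (9700/24670) / (-410/1845) = -1.7693…

-1.77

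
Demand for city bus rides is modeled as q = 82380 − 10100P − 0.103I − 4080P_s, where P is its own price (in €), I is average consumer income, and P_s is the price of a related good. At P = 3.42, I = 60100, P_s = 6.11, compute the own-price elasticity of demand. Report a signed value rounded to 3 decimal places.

-2.066

At the given values, q = 82380 − 10100(3.42) − 0.103(60100) − 4080(6.11) = 16718.9.
∂q/∂P = −10100.
E = (-10100) × (3.42/16718.9) = -2.06604…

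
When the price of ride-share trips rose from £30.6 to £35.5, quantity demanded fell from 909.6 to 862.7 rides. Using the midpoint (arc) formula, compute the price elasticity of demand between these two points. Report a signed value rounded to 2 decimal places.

%ΔQ = (862.7 − 909.6) / [(909.6 + 862.7)/2] = -46.9/886.15 = -0.052925…
%ΔP = (35.5 − 30.6) / [(30.6 + 35.5)/2] = 4.9/33.05 = 0.148260…
Arc Ed = %ΔQ / %ΔP = (-46.9/886.15) / (4.9/33.05) = -0.3569…

-0.36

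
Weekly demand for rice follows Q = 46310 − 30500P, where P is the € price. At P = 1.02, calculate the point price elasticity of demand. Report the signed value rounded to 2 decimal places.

dQ/dP = −30500. At P = 1.02, Q = 46310 − 30500(1.02) = 15200.
Ed = (dQ/dP)·(P/Q) = −30500 × (1.02/15200) = -2.0467…

-2.05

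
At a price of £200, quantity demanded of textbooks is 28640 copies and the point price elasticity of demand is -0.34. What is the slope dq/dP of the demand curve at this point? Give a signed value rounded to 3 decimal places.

Ed = (dq/dP)·(P/q) ⇒ dq/dP = Ed·q/P = (-0.34)·28640/200 = -48.688

-48.688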